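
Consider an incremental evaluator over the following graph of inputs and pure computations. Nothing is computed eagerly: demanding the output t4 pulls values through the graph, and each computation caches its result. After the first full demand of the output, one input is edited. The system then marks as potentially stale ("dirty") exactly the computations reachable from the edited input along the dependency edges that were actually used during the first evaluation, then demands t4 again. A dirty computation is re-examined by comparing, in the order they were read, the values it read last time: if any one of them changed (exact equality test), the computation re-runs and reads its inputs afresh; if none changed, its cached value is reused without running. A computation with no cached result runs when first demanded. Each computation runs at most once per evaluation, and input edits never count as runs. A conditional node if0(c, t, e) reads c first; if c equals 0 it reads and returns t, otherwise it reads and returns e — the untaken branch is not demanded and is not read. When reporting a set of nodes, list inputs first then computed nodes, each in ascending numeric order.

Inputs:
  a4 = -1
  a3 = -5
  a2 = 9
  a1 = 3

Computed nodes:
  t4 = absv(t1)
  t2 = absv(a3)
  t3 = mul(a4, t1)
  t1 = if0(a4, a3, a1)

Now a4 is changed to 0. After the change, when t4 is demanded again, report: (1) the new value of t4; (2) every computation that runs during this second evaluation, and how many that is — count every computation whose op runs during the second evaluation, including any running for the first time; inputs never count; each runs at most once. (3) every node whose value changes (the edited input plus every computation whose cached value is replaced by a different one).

t4 now evaluates to 5.
Run set: t1, t4 (2 run).
Changed values: a4, t1, t4.

Initial pass — values computed on the first demand:
  t1 = if0(a4=-1 -> else branch a1) = 3
  t4 = absv(3) = 3

Second demand — change propagation:
  t1: re-runs because a4 -1->0; new result -5.
  t4: re-runs because t1 3->-5; new result 5.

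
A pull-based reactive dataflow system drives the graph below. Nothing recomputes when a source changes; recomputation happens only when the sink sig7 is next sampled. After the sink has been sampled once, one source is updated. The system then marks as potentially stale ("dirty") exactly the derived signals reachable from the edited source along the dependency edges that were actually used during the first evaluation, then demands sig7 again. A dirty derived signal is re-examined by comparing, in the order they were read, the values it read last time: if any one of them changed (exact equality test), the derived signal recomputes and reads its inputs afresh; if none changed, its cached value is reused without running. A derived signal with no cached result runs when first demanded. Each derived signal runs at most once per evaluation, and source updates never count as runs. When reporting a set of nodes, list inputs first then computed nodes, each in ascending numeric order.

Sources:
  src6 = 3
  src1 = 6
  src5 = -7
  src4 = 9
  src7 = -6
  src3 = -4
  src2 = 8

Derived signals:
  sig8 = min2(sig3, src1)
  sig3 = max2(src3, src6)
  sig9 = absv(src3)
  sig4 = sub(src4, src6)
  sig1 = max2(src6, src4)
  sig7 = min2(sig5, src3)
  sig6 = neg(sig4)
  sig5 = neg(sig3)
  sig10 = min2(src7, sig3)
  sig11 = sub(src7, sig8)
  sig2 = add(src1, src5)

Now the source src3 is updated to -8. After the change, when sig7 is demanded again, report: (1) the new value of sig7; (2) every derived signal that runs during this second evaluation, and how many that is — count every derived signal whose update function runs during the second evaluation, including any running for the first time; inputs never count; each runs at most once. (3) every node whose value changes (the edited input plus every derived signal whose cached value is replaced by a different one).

New value of sig7: -8.
Derived signals that run: sig3, sig7 — 2 in total.
Values that change: src3, sig7.
Key observation: the cutoff stops propagation at sig5 — its inputs' values are unchanged, so it reuses its cache.

First evaluation (everything demanded from the output):
  sig3 = max2(-4, 3) = 3
  sig5 = neg(3) = -3
  sig7 = min2(-3, -4) = -4

Propagation after the edit:
  sig3: runs — src3 -4->-8; result 3 (same value as before).
  sig5: checked — values it read are unchanged (sig3 unchanged); reused cached -3 without running.
  sig7: runs — src3 -4->-8; result -8.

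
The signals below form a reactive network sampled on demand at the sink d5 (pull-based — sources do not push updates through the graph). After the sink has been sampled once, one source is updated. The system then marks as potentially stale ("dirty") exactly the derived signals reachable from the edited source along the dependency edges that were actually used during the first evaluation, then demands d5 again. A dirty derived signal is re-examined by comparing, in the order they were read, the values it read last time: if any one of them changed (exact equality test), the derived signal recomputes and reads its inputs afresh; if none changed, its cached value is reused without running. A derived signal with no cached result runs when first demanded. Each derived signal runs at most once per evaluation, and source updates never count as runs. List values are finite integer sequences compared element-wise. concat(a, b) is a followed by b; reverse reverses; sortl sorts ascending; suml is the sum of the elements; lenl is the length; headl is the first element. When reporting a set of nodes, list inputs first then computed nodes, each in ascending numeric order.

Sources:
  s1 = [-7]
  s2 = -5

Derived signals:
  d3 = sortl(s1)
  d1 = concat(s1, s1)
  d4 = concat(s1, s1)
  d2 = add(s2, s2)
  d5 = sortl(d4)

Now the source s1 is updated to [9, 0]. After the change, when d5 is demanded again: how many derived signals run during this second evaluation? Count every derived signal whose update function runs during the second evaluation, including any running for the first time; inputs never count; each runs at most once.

Run set: d4, d5 (2 run).

Initial pass — values computed on the first demand:
  d4 = concat([-7], [-7]) = [-7, -7]
  d5 = sortl([-7, -7]) = [-7, -7]

Second demand — change propagation:
  d4: re-runs because s1 [-7]->[9, 0]; s1 [-7]->[9, 0]; new result [9, 0, 9, 0].
  d5: re-runs because d4 [-7, -7]->[9, 0, 9, 0]; new result [0, 0, 9, 9].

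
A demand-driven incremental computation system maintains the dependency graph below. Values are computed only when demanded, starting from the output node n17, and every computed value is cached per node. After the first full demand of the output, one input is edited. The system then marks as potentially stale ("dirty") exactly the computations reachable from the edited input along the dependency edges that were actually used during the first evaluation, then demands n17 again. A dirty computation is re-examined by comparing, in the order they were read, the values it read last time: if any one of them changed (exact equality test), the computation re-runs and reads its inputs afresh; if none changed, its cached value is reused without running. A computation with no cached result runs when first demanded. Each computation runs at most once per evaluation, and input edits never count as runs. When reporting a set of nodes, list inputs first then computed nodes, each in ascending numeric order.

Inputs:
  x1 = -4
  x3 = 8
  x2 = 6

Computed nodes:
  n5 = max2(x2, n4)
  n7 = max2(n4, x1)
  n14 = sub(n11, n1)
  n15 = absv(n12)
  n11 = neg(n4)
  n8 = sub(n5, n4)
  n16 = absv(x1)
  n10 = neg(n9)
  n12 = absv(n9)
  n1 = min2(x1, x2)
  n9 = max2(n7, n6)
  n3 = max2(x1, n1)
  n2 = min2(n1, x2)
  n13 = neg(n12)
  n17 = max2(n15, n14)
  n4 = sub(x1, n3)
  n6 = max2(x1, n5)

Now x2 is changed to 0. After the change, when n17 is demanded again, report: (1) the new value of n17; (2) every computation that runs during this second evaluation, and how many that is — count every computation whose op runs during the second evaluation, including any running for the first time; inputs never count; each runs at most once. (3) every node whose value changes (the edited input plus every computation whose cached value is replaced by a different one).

New value of n17: 4.
Computations that run: n1, n5, n6, n9, n12, n15, n17 — 7 in total.
Values that change: x2, n5, n6, n9, n12, n15, n17.
Key observation: the cutoff stops propagation at n3 — its inputs' values are unchanged, so it reuses its cache.

First evaluation (everything demanded from the output):
  n1 = min2(-4, 6) = -4
  n3 = max2(-4, -4) = -4
  n4 = sub(-4, -4) = 0
  n5 = max2(6, 0) = 6
  n6 = max2(-4, 6) = 6
  n7 = max2(0, -4) = 0
  n9 = max2(0, 6) = 6
  n11 = neg(0) = 0
  n12 = absv(6) = 6
  n14 = sub(0, -4) = 4
  n15 = absv(6) = 6
  n17 = max2(6, 4) = 6

Propagation after the edit:
  n1: runs — x2 6->0; result -4 (same value as before).
  n3: checked — values it read are unchanged (x1 unchanged, n1 unchanged); reused cached -4 without running.
  n4: checked — values it read are unchanged (x1 unchanged, n3 unchanged); reused cached 0 without running.
  n5: runs — x2 6->0; result 0.
  n6: runs — n5 6->0; result 0.
  n7: checked — values it read are unchanged (n4 unchanged, x1 unchanged); reused cached 0 without running.
  n9: runs — n6 6->0; result 0.
  n11: checked — values it read are unchanged (n4 unchanged); reused cached 0 without running.
  n12: runs — n9 6->0; result 0.
  n14: checked — values it read are unchanged (n11 unchanged, n1 unchanged); reused cached 4 without running.
  n15: runs — n12 6->0; result 0.
  n17: runs — n15 6->0; result 4.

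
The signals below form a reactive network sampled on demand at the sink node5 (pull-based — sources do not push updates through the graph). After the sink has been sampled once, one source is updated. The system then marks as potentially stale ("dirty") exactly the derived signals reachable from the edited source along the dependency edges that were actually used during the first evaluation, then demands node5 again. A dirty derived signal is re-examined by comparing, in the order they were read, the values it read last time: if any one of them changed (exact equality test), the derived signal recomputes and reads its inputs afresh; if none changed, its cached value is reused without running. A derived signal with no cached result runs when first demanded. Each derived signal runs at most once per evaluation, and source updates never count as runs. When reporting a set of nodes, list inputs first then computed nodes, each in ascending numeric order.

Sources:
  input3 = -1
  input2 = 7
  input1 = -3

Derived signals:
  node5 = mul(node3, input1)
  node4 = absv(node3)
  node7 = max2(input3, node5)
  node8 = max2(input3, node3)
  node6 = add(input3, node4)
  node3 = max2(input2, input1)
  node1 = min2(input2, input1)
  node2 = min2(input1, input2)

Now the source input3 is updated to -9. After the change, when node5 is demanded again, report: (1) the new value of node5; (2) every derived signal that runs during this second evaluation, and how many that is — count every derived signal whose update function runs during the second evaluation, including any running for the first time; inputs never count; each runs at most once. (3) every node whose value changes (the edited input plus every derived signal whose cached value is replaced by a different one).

node5 now evaluates to -21.
Run set: none (0 run).
Changed values: input3.
The important point: nothing the output needs ever reads input3, so the edit is invisible to it.

Initial pass — values computed on the first demand:
  node3 = max2(7, -3) = 7
  node5 = mul(7, -3) = -21

Second demand — change propagation:
  no demanded computation ever read input3, so the edit dirties nothing and nothing runs.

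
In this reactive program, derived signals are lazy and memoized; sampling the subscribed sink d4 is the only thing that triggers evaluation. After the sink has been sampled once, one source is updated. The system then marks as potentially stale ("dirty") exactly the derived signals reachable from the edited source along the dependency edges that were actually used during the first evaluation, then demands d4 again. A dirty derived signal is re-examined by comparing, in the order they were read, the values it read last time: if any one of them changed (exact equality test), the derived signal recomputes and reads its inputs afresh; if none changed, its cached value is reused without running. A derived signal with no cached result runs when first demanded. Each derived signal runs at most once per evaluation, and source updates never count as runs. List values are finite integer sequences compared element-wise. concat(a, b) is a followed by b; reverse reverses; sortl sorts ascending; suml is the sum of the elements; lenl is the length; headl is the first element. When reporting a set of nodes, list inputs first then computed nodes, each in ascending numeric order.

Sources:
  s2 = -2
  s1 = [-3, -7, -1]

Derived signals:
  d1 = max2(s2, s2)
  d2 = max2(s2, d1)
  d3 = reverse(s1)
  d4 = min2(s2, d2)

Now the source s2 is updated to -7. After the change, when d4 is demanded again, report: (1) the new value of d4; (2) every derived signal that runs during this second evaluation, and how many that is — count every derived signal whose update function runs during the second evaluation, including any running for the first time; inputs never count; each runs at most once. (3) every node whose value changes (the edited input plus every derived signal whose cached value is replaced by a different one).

Demanding d4 again yields -7.
3 derived signals run: d1, d2, d4.
The nodes whose values change: s2, d1, d2, d4.

First demand of the output computes:
  d1 = max2(-2, -2) = -2
  d2 = max2(-2, -2) = -2
  d4 = min2(-2, -2) = -2

After the edit, cleaning proceeds:
  d1: a read changed (s2 -2->-7; s2 -2->-7) — executes, giving -7.
  d2: a read changed (s2 -2->-7; d1 -2->-7) — executes, giving -7.
  d4: a read changed (s2 -2->-7; d2 -2->-7) — executes, giving -7.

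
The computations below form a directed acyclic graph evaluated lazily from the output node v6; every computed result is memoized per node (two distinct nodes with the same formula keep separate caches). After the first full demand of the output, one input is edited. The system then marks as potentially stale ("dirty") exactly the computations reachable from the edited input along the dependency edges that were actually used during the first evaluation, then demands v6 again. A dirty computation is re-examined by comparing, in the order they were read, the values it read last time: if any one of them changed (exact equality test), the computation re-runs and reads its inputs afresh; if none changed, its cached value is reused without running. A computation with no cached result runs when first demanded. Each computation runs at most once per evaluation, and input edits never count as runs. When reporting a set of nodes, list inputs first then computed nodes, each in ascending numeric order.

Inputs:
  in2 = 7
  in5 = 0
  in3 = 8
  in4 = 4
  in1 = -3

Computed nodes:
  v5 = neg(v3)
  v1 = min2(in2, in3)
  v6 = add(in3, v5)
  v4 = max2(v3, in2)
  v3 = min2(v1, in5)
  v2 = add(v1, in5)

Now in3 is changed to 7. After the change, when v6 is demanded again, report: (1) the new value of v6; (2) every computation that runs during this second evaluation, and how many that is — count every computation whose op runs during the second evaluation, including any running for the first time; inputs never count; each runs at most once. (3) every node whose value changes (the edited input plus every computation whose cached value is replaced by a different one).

First demand of the output computes:
  v1 = min2(7, 8) = 7
  v3 = min2(7, 0) = 0
  v5 = neg(0) = 0
  v6 = add(8, 0) = 8

After the edit, cleaning proceeds:
  v1: a read changed (in3 8->7) — executes, giving 7 — identical to its old value.
  v3: dirty, but its reads are unchanged (v1 unchanged, in5 unchanged); cached 0 stands.
  v5: dirty, but its reads are unchanged (v3 unchanged); cached 0 stands.
  v6: a read changed (in3 8->7) — executes, giving 7.

Note where the cutoff bites: v3 is checked, finds nothing changed, and keeps its cache.

Demanding v6 again yields 7.
2 computations run: v1, v6.
The nodes whose values change: in3, v6.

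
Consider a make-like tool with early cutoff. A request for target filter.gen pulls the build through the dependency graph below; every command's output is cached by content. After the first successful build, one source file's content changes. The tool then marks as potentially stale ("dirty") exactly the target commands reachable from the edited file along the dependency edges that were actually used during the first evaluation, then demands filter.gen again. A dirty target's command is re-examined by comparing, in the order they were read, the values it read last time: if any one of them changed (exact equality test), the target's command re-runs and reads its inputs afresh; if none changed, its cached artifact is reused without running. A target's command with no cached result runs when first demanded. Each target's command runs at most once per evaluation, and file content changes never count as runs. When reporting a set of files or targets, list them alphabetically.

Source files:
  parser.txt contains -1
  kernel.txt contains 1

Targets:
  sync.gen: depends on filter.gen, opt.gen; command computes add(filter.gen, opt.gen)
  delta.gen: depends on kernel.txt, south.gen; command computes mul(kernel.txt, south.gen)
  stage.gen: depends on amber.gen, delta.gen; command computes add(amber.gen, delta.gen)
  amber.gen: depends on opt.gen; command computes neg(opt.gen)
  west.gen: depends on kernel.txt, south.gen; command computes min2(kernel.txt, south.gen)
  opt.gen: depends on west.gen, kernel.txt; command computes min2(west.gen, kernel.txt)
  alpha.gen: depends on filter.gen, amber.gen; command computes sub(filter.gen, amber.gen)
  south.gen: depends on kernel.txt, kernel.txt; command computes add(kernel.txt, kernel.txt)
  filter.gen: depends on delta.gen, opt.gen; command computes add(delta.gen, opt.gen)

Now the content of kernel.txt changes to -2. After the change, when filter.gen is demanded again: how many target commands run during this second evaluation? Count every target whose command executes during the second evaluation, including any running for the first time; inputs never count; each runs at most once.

First demand of the output computes:
  south.gen = add(1, 1) = 2
  delta.gen = mul(1, 2) = 2
  west.gen = min2(1, 2) = 1
  opt.gen = min2(1, 1) = 1
  filter.gen = add(2, 1) = 3

After the edit, cleaning proceeds:
  south.gen: a read changed (kernel.txt 1->-2; kernel.txt 1->-2) — executes, giving -4.
  delta.gen: a read changed (kernel.txt 1->-2; south.gen 2->-4) — executes, giving 8.
  west.gen: a read changed (kernel.txt 1->-2; south.gen 2->-4) — executes, giving -4.
  opt.gen: a read changed (west.gen 1->-4; kernel.txt 1->-2) — executes, giving -4.
  filter.gen: a read changed (delta.gen 2->8; opt.gen 1->-4) — executes, giving 4.

5 target commands run: delta.gen, filter.gen, opt.gen, south.gen, west.gen.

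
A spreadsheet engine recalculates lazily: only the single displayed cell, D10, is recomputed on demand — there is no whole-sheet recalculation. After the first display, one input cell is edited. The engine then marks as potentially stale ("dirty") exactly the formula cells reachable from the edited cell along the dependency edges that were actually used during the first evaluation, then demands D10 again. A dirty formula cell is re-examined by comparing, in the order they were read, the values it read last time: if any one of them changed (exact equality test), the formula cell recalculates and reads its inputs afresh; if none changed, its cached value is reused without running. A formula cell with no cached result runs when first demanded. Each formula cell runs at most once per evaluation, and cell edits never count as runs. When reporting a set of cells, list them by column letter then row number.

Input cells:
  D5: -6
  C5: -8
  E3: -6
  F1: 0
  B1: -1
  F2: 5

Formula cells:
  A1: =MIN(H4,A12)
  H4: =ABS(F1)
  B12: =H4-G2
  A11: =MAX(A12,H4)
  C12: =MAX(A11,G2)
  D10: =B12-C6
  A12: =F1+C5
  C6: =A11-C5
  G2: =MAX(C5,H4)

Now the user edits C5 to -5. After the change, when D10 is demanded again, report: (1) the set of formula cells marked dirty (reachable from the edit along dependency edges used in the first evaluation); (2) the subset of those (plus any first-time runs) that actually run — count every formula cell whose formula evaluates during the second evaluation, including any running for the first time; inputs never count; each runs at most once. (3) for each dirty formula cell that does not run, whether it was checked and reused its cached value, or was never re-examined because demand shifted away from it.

Marked dirty: A11, A12, B12, C6, D10, G2.
Formula cells that run: A11, A12, C6, D10, G2 — 5 in total.
Checked but reused from cache: B12.
Key observation: the cutoff stops propagation at B12 — its inputs' values are unchanged, so it reuses its cache.

First evaluation (everything demanded from the output):
  A12 = 0 + -8 = -8
  H4 = ABS(0) = 0
  A11 = MAX(-8, 0) = 0
  C6 = 0 - -8 = 8
  G2 = MAX(-8, 0) = 0
  B12 = 0 - 0 = 0
  D10 = 0 - 8 = -8

Propagation after the edit:
  A12: runs — C5 -8->-5; result -5.
  A11: runs — A12 -8->-5; result 0 (same value as before).
  C6: runs — C5 -8->-5; result 5.
  G2: runs — C5 -8->-5; result 0 (same value as before).
  B12: checked — values it read are unchanged (H4 unchanged, G2 unchanged); reused cached 0 without running.
  D10: runs — C6 8->5; result -5.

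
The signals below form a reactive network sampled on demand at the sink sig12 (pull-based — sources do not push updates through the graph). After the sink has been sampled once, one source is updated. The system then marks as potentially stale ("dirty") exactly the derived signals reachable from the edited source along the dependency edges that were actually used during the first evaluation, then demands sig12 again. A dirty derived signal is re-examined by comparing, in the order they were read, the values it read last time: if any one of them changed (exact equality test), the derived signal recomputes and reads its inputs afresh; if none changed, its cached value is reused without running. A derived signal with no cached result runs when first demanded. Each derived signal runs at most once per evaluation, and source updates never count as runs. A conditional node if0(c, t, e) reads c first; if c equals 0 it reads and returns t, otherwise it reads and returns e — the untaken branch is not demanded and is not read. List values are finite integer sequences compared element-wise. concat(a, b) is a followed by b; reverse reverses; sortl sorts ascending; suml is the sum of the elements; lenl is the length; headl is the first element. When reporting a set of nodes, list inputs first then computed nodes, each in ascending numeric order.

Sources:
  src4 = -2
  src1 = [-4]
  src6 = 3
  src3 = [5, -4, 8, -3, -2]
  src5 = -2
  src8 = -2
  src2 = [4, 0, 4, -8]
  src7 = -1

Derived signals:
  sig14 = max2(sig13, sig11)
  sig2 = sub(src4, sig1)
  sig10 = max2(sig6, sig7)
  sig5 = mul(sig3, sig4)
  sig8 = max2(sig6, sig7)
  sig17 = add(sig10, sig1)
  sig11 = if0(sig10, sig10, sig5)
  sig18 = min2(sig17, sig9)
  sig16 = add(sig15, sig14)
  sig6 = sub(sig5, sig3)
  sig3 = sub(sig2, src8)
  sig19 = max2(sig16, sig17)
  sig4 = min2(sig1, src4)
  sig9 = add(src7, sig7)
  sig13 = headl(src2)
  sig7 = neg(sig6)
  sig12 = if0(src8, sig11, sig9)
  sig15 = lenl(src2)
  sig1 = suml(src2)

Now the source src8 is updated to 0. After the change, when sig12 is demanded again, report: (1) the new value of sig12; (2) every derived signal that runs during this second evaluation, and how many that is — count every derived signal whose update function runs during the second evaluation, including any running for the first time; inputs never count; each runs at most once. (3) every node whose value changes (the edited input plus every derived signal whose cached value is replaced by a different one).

sig12 now evaluates to 4.
Run set: sig3, sig5, sig6, sig7, sig10, sig11, sig12 (7 run).
Changed values: src8, sig3, sig5, sig6, sig7, sig12.
The important point: the flipped condition redirects demand; sig9 is left stale, never re-checked.

Initial pass — values computed on the first demand:
  sig1 = suml([4, 0, 4, -8]) = 0
  sig2 = sub(-2, 0) = -2
  sig3 = sub(-2, -2) = 0
  sig4 = min2(0, -2) = -2
  sig5 = mul(0, -2) = 0
  sig6 = sub(0, 0) = 0
  sig7 = neg(0) = 0
  sig9 = add(-1, 0) = -1
  sig12 = if0(src8=-2 -> else branch sig9) = -1

Second demand — change propagation:
  sig3: re-runs because src8 -2->0; new result -2.
  sig5: re-runs because sig3 0->-2; new result 4.
  sig6: re-runs because sig5 0->4; sig3 0->-2; new result 6.
  sig7: re-runs because sig6 0->6; new result -6.
  sig9: dirty yet unreached — the second evaluation never asks for it.
  sig10: newly demanded (no cache) — executes and yields 6.
  sig11: newly demanded (no cache) — executes and yields 4.
  sig12: re-runs because src8 -2->0; new result 4.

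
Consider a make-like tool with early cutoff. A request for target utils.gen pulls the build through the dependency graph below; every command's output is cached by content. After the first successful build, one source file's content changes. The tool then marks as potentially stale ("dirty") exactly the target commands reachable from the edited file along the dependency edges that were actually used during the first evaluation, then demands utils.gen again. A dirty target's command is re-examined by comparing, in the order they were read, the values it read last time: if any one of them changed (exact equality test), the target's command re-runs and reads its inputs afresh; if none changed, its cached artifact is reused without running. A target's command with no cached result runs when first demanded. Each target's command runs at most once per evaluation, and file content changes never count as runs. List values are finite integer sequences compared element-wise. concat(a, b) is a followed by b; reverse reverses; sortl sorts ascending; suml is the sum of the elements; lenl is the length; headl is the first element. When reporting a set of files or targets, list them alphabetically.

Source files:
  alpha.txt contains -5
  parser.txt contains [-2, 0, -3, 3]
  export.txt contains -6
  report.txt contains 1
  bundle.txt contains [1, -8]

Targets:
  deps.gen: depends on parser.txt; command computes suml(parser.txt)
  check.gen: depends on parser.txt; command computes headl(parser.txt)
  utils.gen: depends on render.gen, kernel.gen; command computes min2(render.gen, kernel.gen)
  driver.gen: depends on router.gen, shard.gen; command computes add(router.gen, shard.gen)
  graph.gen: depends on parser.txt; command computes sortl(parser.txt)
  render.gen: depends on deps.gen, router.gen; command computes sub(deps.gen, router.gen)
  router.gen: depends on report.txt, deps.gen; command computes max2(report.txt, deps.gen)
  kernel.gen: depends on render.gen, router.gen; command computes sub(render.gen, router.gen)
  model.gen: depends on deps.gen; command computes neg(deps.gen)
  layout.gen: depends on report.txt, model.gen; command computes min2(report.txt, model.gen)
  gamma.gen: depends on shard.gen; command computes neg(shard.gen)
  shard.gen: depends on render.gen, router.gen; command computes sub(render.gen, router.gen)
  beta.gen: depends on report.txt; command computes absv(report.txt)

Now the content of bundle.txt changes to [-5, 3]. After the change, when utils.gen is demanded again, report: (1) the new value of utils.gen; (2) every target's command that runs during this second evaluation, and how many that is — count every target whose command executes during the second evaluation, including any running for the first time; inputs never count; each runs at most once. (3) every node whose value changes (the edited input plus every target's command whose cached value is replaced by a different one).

First demand of the output computes:
  deps.gen = suml([-2, 0, -3, 3]) = -2
  router.gen = max2(1, -2) = 1
  render.gen = sub(-2, 1) = -3
  kernel.gen = sub(-3, 1) = -4
  utils.gen = min2(-3, -4) = -4

After the edit, cleaning proceeds:
  no node depends on bundle.txt at all; the second demand re-runs nothing.

Note the shortcut — nothing in the graph depends on bundle.txt at all, so no recomputation happens.

Demanding utils.gen again yields -4.
0 target commands run: none.
The nodes whose values change: bundle.txt.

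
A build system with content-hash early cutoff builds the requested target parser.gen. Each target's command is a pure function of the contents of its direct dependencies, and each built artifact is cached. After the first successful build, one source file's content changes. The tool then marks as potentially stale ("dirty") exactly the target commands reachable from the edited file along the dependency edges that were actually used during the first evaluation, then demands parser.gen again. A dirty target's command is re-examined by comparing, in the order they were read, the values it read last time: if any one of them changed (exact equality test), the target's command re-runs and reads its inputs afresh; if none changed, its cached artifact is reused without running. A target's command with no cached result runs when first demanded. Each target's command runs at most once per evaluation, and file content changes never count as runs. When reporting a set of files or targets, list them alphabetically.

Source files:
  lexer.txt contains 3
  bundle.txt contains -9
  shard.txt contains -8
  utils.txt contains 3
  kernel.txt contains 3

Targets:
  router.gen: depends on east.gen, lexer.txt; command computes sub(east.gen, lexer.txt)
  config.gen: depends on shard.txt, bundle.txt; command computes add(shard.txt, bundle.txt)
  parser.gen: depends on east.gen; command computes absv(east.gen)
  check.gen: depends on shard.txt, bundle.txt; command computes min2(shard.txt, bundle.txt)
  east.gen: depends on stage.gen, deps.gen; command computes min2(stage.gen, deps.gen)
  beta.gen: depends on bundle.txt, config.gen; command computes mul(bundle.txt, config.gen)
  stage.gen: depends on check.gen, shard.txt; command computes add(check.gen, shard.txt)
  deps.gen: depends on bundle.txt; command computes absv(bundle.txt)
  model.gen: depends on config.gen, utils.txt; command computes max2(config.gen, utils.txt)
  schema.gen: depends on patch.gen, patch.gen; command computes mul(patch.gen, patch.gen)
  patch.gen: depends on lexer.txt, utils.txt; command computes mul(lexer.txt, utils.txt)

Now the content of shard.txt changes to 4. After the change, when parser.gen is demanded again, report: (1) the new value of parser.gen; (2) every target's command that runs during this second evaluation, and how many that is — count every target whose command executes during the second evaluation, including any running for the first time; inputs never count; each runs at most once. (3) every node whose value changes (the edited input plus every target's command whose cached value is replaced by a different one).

First evaluation (everything demanded from the output):
  check.gen = min2(-8, -9) = -9
  deps.gen = absv(-9) = 9
  stage.gen = add(-9, -8) = -17
  east.gen = min2(-17, 9) = -17
  parser.gen = absv(-17) = 17

Propagation after the edit:
  check.gen: runs — shard.txt -8->4; result -9 (same value as before).
  stage.gen: runs — shard.txt -8->4; result -5.
  east.gen: runs — stage.gen -17->-5; result -5.
  parser.gen: runs — east.gen -17->-5; result 5.

New value of parser.gen: 5.
Target commands that run: check.gen, east.gen, parser.gen, stage.gen — 4 in total.
Values that change: east.gen, parser.gen, shard.txt, stage.gen.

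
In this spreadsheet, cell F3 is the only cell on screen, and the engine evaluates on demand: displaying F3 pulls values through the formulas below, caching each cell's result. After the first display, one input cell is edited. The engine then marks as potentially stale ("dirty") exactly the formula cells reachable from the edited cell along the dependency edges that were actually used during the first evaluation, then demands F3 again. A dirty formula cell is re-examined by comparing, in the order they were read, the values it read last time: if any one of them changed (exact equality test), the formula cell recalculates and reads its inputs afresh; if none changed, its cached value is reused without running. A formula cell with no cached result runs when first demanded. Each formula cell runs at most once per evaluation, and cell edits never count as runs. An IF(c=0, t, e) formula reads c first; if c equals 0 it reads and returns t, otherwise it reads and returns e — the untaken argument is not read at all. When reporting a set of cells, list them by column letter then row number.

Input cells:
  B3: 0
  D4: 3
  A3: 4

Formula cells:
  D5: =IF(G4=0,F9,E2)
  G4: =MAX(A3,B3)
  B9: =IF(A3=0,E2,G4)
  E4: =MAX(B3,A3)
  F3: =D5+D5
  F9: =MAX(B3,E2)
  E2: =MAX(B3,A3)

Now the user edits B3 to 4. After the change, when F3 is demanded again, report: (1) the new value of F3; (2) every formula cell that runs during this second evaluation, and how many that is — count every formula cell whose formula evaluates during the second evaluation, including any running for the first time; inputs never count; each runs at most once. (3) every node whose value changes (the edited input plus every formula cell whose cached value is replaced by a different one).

Initial pass — values computed on the first demand:
  E2 = MAX(0, 4) = 4
  G4 = MAX(4, 0) = 4
  D5 = IF(G4=0: G4=4 -> else branch E2) = 4
  F3 = 4 + 4 = 8

Second demand — change propagation:
  E2: re-runs because B3 0->4; new result 4 (unchanged).
  G4: re-runs because B3 0->4; new result 4 (unchanged).
  D5: re-examined; everything it read last time is the same (G4 unchanged, E2 unchanged) — cache 4 kept, no run.
  F3: re-examined; everything it read last time is the same (D5 unchanged, D5 unchanged) — cache 8 kept, no run.

The important point: at D5 every value read last time is unchanged, so the dirty flag clears without a run.

F3 now evaluates to 8.
Run set: E2, G4 (2 run).
Changed values: B3.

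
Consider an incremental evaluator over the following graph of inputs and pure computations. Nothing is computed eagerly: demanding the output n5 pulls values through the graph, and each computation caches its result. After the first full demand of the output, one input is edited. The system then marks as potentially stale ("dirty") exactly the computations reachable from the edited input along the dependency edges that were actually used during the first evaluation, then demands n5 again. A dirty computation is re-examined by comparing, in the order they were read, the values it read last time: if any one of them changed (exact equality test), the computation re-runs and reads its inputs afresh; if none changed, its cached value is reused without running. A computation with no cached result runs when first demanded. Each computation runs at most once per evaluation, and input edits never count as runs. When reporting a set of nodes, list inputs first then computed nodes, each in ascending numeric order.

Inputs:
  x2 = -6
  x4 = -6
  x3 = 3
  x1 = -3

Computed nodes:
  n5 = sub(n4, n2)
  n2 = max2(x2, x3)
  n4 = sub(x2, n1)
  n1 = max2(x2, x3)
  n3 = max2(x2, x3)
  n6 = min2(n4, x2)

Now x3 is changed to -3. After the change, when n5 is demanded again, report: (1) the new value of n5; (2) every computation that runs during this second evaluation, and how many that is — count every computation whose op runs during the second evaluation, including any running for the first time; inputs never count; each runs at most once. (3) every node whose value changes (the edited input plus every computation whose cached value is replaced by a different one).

Initial pass — values computed on the first demand:
  n1 = max2(-6, 3) = 3
  n2 = max2(-6, 3) = 3
  n4 = sub(-6, 3) = -9
  n5 = sub(-9, 3) = -12

Second demand — change propagation:
  n1: re-runs because x3 3->-3; new result -3.
  n2: re-runs because x3 3->-3; new result -3.
  n4: re-runs because n1 3->-3; new result -3.
  n5: re-runs because n4 -9->-3; n2 3->-3; new result 0.

n5 now evaluates to 0.
Run set: n1, n2, n4, n5 (4 run).
Changed values: x3, n1, n2, n4, n5.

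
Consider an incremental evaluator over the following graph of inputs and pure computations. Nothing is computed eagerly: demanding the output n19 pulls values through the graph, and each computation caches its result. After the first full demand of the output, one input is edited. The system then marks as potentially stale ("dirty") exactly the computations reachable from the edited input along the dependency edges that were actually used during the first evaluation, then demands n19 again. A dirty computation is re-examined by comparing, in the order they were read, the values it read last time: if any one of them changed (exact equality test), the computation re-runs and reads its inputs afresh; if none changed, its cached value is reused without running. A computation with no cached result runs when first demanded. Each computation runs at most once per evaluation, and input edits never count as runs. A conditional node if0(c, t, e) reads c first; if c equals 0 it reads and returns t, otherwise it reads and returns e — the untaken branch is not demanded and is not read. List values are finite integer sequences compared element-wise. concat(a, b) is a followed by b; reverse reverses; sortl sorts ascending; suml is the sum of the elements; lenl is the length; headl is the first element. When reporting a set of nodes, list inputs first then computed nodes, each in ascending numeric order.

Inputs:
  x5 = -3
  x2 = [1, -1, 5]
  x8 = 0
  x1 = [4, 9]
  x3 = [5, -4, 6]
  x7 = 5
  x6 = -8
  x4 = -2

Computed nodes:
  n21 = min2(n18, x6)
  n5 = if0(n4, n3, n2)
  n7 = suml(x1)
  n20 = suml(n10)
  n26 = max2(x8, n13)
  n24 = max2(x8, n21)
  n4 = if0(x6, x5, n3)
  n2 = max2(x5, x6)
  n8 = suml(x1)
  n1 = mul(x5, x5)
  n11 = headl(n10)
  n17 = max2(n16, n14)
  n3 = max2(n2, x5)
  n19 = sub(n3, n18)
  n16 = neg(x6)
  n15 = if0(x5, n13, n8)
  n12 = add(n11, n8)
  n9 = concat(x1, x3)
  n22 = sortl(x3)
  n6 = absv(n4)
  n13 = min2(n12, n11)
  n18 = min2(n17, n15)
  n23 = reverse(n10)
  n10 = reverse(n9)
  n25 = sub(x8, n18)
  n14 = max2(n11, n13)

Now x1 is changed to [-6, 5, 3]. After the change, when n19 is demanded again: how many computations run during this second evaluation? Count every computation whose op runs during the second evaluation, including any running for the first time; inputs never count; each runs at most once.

Run set: n8, n9, n10, n11, n12, n13, n15, n18, n19 (9 run).
The important point: at n14 every value read last time is unchanged, so the dirty flag clears without a run.

Initial pass — values computed on the first demand:
  n2 = max2(-3, -8) = -3
  n3 = max2(-3, -3) = -3
  n8 = suml([4, 9]) = 13
  n9 = concat([4, 9], [5, -4, 6]) = [4, 9, 5, -4, 6]
  n10 = reverse([4, 9, 5, -4, 6]) = [6, -4, 5, 9, 4]
  n11 = headl([6, -4, 5, 9, 4]) = 6
  n12 = add(6, 13) = 19
  n13 = min2(19, 6) = 6
  n14 = max2(6, 6) = 6
  n15 = if0(x5=-3 -> else branch n8) = 13
  n16 = neg(-8) = 8
  n17 = max2(8, 6) = 8
  n18 = min2(8, 13) = 8
  n19 = sub(-3, 8) = -11

Second demand — change propagation:
  n8: re-runs because x1 [4, 9]->[-6, 5, 3]; new result 2.
  n9: re-runs because x1 [4, 9]->[-6, 5, 3]; new result [-6, 5, 3, 5, -4, 6].
  n10: re-runs because n9 [4, 9, 5, -4, 6]->[-6, 5, 3, 5, -4, 6]; new result [6, -4, 5, 3, 5, -6].
  n11: re-runs because n10 [6, -4, 5, 9, 4]->[6, -4, 5, 3, 5, -6]; new result 6 (unchanged).
  n12: re-runs because n8 13->2; new result 8.
  n13: re-runs because n12 19->8; new result 6 (unchanged).
  n14: re-examined; everything it read last time is the same (n11 unchanged, n13 unchanged) — cache 6 kept, no run.
  n15: re-runs because n8 13->2; new result 2.
  n17: re-examined; everything it read last time is the same (n16 unchanged, n14 unchanged) — cache 8 kept, no run.
  n18: re-runs because n15 13->2; new result 2.
  n19: re-runs because n18 8->2; new result -5.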